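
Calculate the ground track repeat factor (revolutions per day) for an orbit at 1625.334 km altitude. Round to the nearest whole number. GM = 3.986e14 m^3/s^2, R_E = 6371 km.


r = 7.996334e+06 m
T = 2*pi*sqrt(r^3/mu) = 7116.1912 s = 118.6032 min
revs/day = 1440 / 118.6032 = 12.1413
Rounded: 12 revolutions per day

12 revolutions per day


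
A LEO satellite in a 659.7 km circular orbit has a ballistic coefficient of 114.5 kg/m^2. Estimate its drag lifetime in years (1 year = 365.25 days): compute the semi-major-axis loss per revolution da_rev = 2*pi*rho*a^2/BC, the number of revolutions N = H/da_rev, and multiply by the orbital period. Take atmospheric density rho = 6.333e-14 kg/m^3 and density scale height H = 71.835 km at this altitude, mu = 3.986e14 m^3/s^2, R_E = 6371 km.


a = R_E + alt = 7030.7000 km = 7.0307e+06 m
da_rev = 2*pi*rho*a^2/BC = 2*pi*6.333e-14*(7.0307e+06)^2/114.5 = 0.171783325 m per revolution
N = H/da_rev = 71835.0000 m / 0.171783325 m = 418172.1372 revolutions
P = 2*pi*sqrt(a^3/mu) = 5866.9052 s
lifetime = N*P = 418172.1372 * 5866.9052 = 2.4533763e+09 s = 28395.5589 days
years = 28395.5589 / 365.25 = 77.7428 years

77.7428 years


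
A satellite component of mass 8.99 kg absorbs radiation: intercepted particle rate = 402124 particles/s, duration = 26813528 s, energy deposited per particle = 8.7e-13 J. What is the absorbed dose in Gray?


Total energy deposited = rate * time * E_per
  = 402124 * 26813528 * 8.7e-13 = 9.3807 J
Dose = E_total / mass = 9.3807 / 8.99
Dose = 1.0435 Gy

1.0435 Gy


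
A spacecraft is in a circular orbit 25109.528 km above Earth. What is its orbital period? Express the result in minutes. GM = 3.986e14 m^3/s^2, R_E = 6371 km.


r = 31480.5280 km = 3.1480528e+07 m
T = 2*pi*sqrt(r^3/mu) = 2*pi*sqrt(3.1197948e+22 / 3.986e14)
T = 55587.1276 s = 926.4521 min

926.4521 minutes


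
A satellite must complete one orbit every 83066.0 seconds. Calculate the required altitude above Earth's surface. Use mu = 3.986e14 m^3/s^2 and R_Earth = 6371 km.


T = 83066.0 s
r = (mu*T^2/(4*pi^2))^(1/3) = (3.986e14 * 83066.0^2 / (4*pi^2))^(1/3)
r = 4.1147304e+07 m = 41147.3039 km
alt = r - R_E = 41147.3039 - 6371 = 34776.3039 km

34776.3039 km


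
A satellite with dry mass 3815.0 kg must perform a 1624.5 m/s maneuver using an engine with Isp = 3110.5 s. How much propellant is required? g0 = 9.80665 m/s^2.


ve = Isp * g0 = 3110.5 * 9.80665 = 30503.584825 m/s
mass ratio = exp(dv/ve) = exp(1624.5/30503.584825) = 1.05469965
m_prop = m_dry * (mr - 1) = 3815.0 * (1.05469965 - 1)
m_prop = 208.6792 kg

208.6792 kg


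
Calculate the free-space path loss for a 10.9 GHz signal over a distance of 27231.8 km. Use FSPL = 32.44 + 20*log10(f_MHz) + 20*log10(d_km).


f = 10.9 GHz = 10900.0000 MHz
d = 27231.8 km
FSPL = 32.44 + 20*log10(10900.0000) + 20*log10(27231.8)
FSPL = 32.44 + 80.7485 + 88.7015
FSPL = 201.8901 dB

201.8901 dB


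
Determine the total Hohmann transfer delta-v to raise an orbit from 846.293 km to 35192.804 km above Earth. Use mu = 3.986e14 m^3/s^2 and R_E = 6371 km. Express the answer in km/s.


r1 = 7217.2930 km = 7.217293e+06 m
r2 = 41563.8040 km = 4.1563804e+07 m
dv1 = sqrt(mu/r1)*(sqrt(2*r2/(r1+r2)) - 1) = 2269.6789 m/s
dv2 = sqrt(mu/r2)*(1 - sqrt(2*r1/(r1+r2))) = 1412.2211 m/s
total dv = |dv1| + |dv2| = 2269.6789 + 1412.2211 = 3681.9000 m/s = 3.6819 km/s

3.6819 km/s


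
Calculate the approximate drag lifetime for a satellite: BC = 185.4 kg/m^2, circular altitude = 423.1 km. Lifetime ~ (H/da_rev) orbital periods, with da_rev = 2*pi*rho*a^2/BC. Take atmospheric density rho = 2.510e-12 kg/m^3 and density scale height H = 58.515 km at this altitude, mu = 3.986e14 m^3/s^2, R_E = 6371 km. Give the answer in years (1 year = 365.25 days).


a = R_E + alt = 6794.1000 km = 6.7941e+06 m
da_rev = 2*pi*rho*a^2/BC = 2*pi*2.510e-12*(6.7941e+06)^2/185.4 = 3.926519 m per revolution
N = H/da_rev = 58515.0000 m / 3.926519 m = 14902.5120 revolutions
P = 2*pi*sqrt(a^3/mu) = 5573.2577 s
lifetime = N*P = 14902.5120 * 5573.2577 = 8.3055539e+07 s = 961.2910 days
years = 961.2910 / 365.25 = 2.6319 years

2.6319 years


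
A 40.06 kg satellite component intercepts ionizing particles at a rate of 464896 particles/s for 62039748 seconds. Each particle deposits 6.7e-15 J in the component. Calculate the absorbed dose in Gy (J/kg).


Total energy deposited = rate * time * E_per
  = 464896 * 62039748 * 6.7e-15 = 0.1932416 J
Dose = E_total / mass = 0.1932416 / 40.06
Dose = 0.004823804 Gy

0.0048 Gy


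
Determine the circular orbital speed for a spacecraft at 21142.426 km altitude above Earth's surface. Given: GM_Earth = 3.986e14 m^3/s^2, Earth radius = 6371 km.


r = R_E + alt = 6371.0 + 21142.426 = 27513.4260 km = 2.7513426e+07 m
v = sqrt(mu/r) = sqrt(3.986e14 / 2.7513426e+07) = 3806.2412 m/s = 3.8062 km/s

3.8062 km/s


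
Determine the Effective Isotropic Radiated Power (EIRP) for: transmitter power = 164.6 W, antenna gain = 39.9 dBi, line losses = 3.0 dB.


Pt = 164.6 W = 22.1643 dBW
EIRP = Pt_dBW + Gt - losses = 22.1643 + 39.9 - 3.0 = 59.0643 dBW

59.0643 dBW


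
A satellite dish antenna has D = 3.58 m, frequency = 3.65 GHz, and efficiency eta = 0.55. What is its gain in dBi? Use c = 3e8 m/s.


lambda = c/f = 3e8 / 3.65e+09 = 0.08219178 m
G = eta*(pi*D/lambda)^2 = 0.55*(pi*3.58/0.08219178)^2
G = 10298.4463 (linear)
G = 10*log10(10298.4463) = 40.1277 dBi

40.1277 dBi


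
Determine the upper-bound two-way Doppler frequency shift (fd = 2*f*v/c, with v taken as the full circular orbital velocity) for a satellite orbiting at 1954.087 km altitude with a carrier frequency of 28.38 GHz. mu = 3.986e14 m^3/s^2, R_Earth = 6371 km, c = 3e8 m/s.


r = 8.325087e+06 m
v = sqrt(mu/r) = 6919.4927 m/s (worst-case radial velocity)
f = 28.38 GHz = 2.838e+10 Hz
fd = 2*f*v/c = 2*2.838e+10*6919.4927/3.0e+08
fd = 1.309168e+06 Hz

1.3092e+06 Hz


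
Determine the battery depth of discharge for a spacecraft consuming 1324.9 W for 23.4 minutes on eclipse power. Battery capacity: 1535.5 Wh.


E_used = P * t / 60 = 1324.9 * 23.4 / 60 = 516.7110 Wh
DOD = E_used / E_total * 100 = 516.7110 / 1535.5 * 100
DOD = 33.6510 %

33.6510 %


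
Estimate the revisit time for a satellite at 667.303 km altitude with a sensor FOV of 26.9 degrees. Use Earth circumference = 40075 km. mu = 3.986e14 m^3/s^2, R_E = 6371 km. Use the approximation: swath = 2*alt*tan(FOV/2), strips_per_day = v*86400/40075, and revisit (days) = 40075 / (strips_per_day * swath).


swath = 2*667.303*tan(0.2347468) = 319.1790 km
v = sqrt(mu/r) = 7525.4880 m/s = 7.5255 km/s
strips/day = v*86400/40075 = 7.5255*86400/40075 = 16.2246
coverage/day = strips * swath = 16.2246 * 319.1790 = 5178.5624 km
revisit = 40075 / 5178.5624 = 7.7386 days

7.7386 days


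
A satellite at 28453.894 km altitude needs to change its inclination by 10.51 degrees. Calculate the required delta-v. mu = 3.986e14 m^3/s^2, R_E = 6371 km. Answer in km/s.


r = 34824.8940 km = 3.4824894e+07 m
V = sqrt(mu/r) = 3383.1694 m/s
di = 10.51 deg = 0.1834341 rad
dV = 2*V*sin(di/2) = 2*3383.1694*sin(0.09171705)
dV = 619.7189 m/s = 0.6197189 km/s

0.6197 km/s


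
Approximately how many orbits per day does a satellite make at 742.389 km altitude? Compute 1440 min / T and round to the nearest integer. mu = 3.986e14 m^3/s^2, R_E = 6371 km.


r = 7.113389e+06 m
T = 2*pi*sqrt(r^3/mu) = 5970.7111 s = 99.5119 min
revs/day = 1440 / 99.5119 = 14.4706
Rounded: 14 revolutions per day

14 revolutions per day


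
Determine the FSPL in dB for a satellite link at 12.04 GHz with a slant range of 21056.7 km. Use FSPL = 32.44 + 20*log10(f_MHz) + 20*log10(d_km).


f = 12.04 GHz = 12040.0000 MHz
d = 21056.7 km
FSPL = 32.44 + 20*log10(12040.0000) + 20*log10(21056.7)
FSPL = 32.44 + 81.6125 + 86.4678
FSPL = 200.5203 dB

200.5203 dB


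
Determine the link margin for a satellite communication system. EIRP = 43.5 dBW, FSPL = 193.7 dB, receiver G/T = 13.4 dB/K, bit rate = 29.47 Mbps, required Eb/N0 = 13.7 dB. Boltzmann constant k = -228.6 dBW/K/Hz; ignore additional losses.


C/N0 = EIRP - FSPL + G/T - k = 43.5 - 193.7 + 13.4 - (-228.6)
C/N0 = 91.8000 dB-Hz
R_b = 29.47 Mbps = 2.947e+07 bps -> 10*log10(R_b) = 74.6938 dB-Hz
Eb/N0 = C/N0 - 10*log10(R_b) = 91.8000 - 74.6938 = 17.1062 dB
Margin = Eb/N0 - Eb/N0_req = 17.1062 - 13.7 = 3.4062 dB (link closes)

3.4062 dB


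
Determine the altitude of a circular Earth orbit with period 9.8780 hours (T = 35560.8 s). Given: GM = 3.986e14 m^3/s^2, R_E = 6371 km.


T = 35560.8 s
r = (mu*T^2/(4*pi^2))^(1/3) = (3.986e14 * 35560.8^2 / (4*pi^2))^(1/3)
r = 2.3372591e+07 m = 23372.5914 km
alt = r - R_E = 23372.5914 - 6371 = 17001.5914 km

17001.5914 km


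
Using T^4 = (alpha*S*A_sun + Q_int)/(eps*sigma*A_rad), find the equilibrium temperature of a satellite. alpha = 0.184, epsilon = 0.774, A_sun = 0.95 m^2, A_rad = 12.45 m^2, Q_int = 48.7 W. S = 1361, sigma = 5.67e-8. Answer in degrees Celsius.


Numerator = alpha*S*A_sun + Q_int = 0.184*1361*0.95 + 48.7 = 286.6028 W
Denominator = eps*sigma*A_rad = 0.774*5.67e-8*12.45 = 5.4637821e-07 W/K^4
T^4 = 5.245502e+08 K^4
T = 151.3376 K = -121.8124 C

-121.8124 degrees Celsius


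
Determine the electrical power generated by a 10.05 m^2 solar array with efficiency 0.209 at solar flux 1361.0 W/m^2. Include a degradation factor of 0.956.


P = area * eta * S * degradation
P = 10.05 * 0.209 * 1361.0 * 0.956
P = 2732.9291 W

2732.9291 W


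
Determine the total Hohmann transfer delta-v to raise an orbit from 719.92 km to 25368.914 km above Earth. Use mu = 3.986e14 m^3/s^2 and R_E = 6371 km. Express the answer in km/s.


r1 = 7090.9200 km = 7.09092e+06 m
r2 = 31739.9140 km = 3.1739914e+07 m
dv1 = sqrt(mu/r1)*(sqrt(2*r2/(r1+r2)) - 1) = 2088.6932 m/s
dv2 = sqrt(mu/r2)*(1 - sqrt(2*r1/(r1+r2))) = 1402.1456 m/s
total dv = |dv1| + |dv2| = 2088.6932 + 1402.1456 = 3490.8388 m/s = 3.4908 km/s

3.4908 km/s


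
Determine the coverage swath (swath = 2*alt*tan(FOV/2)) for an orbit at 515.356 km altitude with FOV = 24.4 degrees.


FOV = 24.4 deg = 0.4258603 rad
swath = 2 * alt * tan(FOV/2) = 2 * 515.356 * tan(0.2129302)
swath = 2 * 515.356 * 0.2162077
swath = 222.8478 km

222.8478 km


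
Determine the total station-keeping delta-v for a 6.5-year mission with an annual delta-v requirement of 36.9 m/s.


dV = rate * years = 36.9 * 6.5
dV = 239.8500 m/s

239.8500 m/s


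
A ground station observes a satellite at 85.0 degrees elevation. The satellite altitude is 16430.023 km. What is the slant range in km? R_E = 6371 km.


h = 16430.023 km, el = 85.0 deg
d = -R_E*sin(el) + sqrt((R_E*sin(el))^2 + 2*R_E*h + h^2)
d = -6371.0000*sin(1.4835) + sqrt((6371.0000*0.9961947)^2 + 2*6371.0000*16430.023 + 16430.023^2)
d = 16447.5044 km

16447.5044 km


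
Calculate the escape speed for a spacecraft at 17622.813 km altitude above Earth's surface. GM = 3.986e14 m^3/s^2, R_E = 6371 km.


r = 6371.0 + 17622.813 = 23993.8130 km = 2.3993813e+07 m
v_esc = sqrt(2*mu/r) = sqrt(2*3.986e14 / 2.3993813e+07)
v_esc = 5764.1332 m/s = 5.7641 km/s

5.7641 km/s


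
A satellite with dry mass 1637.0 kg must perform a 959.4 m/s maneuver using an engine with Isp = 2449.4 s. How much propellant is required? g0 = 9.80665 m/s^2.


ve = Isp * g0 = 2449.4 * 9.80665 = 24020.408510 m/s
mass ratio = exp(dv/ve) = exp(959.4/24020.408510) = 1.04074941
m_prop = m_dry * (mr - 1) = 1637.0 * (1.04074941 - 1)
m_prop = 66.7068 kg

66.7068 kg


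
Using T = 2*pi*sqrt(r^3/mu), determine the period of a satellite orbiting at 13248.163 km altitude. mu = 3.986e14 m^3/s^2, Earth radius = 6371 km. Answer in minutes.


r = 19619.1630 km = 1.9619163e+07 m
T = 2*pi*sqrt(r^3/mu) = 2*pi*sqrt(7.5516426e+21 / 3.986e14)
T = 27348.4007 s = 455.8067 min

455.8067 minutes


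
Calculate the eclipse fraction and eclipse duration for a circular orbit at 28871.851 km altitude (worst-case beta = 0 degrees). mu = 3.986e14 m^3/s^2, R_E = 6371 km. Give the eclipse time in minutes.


r = 35242.8510 km
T = 1097.4040 min
Eclipse fraction = arcsin(R_E/r)/pi = arcsin(6371.0000/35242.8510)/pi
= arcsin(0.1807743)/pi = 0.05786034
Eclipse duration = 0.05786034 * 1097.4040 = 63.4962 min

63.4962 minutes


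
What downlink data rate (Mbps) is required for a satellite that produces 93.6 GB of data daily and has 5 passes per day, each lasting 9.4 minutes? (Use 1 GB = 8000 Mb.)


total contact time = 5 * 9.4 * 60 = 2820.0000 s
data = 93.6 GB = 748800.0000 Mb
rate = 748800.0000 / 2820.0000 = 265.5319 Mbps

265.5319 Mbps


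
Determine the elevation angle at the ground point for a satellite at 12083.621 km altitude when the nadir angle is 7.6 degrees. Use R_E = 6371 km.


r = R_E + alt = 18454.6210 km
Law of sines in the satellite / Earth-center / ground-point triangle:
  sin(nadir)/R_E = sin(90 + el)/r  =>  cos(el) = (r/R_E)*sin(nadir)
cos(el) = (18454.6210 / 6371.0000) * sin(7.6 deg) = 0.3831018
el = arccos(0.3831018) = 67.4741 deg
(Earth-central angle = 90 - nadir - el = 14.9259 deg)

67.4741 degrees


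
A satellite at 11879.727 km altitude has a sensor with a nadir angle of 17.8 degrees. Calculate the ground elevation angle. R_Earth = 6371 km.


r = R_E + alt = 18250.7270 km
Law of sines in the satellite / Earth-center / ground-point triangle:
  sin(nadir)/R_E = sin(90 + el)/r  =>  cos(el) = (r/R_E)*sin(nadir)
cos(el) = (18250.7270 / 6371.0000) * sin(17.8 deg) = 0.8757121
el = arccos(0.8757121) = 28.8706 deg
(Earth-central angle = 90 - nadir - el = 43.3294 deg)

28.8706 degrees


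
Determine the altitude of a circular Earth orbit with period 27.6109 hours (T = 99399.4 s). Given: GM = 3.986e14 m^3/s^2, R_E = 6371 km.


T = 99399.4 s
r = (mu*T^2/(4*pi^2))^(1/3) = (3.986e14 * 99399.4^2 / (4*pi^2))^(1/3)
r = 4.6378322e+07 m = 46378.3216 km
alt = r - R_E = 46378.3216 - 6371 = 40007.3216 km

40007.3216 km


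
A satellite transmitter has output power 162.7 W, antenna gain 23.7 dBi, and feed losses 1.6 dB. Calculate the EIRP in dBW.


Pt = 162.7 W = 22.1139 dBW
EIRP = Pt_dBW + Gt - losses = 22.1139 + 23.7 - 1.6 = 44.2139 dBW

44.2139 dBW


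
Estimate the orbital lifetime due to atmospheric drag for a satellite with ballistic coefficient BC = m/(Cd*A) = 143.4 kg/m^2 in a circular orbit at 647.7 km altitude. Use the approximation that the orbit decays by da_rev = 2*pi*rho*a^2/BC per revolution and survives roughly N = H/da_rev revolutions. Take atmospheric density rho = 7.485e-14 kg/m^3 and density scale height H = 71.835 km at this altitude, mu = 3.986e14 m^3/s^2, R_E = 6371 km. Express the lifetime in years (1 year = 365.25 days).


a = R_E + alt = 7018.7000 km = 7.0187e+06 m
da_rev = 2*pi*rho*a^2/BC = 2*pi*7.485e-14*(7.0187e+06)^2/143.4 = 0.161560758 m per revolution
N = H/da_rev = 71835.0000 m / 0.161560758 m = 444631.4874 revolutions
P = 2*pi*sqrt(a^3/mu) = 5851.8912 s
lifetime = N*P = 444631.4874 * 5851.8912 = 2.6019351e+09 s = 30114.9893 days
years = 30114.9893 / 365.25 = 82.4503 years

82.4503 years


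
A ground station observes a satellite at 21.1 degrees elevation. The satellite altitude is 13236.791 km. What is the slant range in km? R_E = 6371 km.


h = 13236.791 km, el = 21.1 deg
d = -R_E*sin(el) + sqrt((R_E*sin(el))^2 + 2*R_E*h + h^2)
d = -6371.0000*sin(0.3682645) + sqrt((6371.0000*0.3599968)^2 + 2*6371.0000*13236.791 + 13236.791^2)
d = 16391.6457 km

16391.6457 km


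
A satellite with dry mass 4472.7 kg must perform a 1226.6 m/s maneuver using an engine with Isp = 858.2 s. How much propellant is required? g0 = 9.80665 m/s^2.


ve = Isp * g0 = 858.2 * 9.80665 = 8416.067030 m/s
mass ratio = exp(dv/ve) = exp(1226.6/8416.067030) = 1.15690118
m_prop = m_dry * (mr - 1) = 4472.7 * (1.15690118 - 1)
m_prop = 701.7719 kg

701.7719 kg


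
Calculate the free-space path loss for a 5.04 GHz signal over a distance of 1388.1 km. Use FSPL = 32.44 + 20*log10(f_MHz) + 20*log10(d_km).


f = 5.04 GHz = 5040.0000 MHz
d = 1388.1 km
FSPL = 32.44 + 20*log10(5040.0000) + 20*log10(1388.1)
FSPL = 32.44 + 74.0486 + 62.8484
FSPL = 169.3370 dB

169.3370 dB


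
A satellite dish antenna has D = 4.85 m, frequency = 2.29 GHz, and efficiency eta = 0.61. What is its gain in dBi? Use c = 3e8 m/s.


lambda = c/f = 3e8 / 2.29e+09 = 0.1310044 m
G = eta*(pi*D/lambda)^2 = 0.61*(pi*4.85/0.1310044)^2
G = 8251.6636 (linear)
G = 10*log10(8251.6636) = 39.1654 dBi

39.1654 dBi


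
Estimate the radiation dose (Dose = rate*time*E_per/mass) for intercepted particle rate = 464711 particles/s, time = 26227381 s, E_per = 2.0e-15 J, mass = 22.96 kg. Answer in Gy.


Total energy deposited = rate * time * E_per
  = 464711 * 26227381 * 2.0e-15 = 0.0243763 J
Dose = E_total / mass = 0.0243763 / 22.96
Dose = 0.001061686 Gy

0.0011 Gy


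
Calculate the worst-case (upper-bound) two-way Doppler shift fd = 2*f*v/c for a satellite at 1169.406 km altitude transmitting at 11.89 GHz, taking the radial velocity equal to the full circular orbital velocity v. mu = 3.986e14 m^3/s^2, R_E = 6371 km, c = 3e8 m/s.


r = 7.540406e+06 m
v = sqrt(mu/r) = 7270.6172 m/s (worst-case radial velocity)
f = 11.89 GHz = 1.189e+10 Hz
fd = 2*f*v/c = 2*1.189e+10*7270.6172/3.0e+08
fd = 576317.5934 Hz

576317.5934 Hz


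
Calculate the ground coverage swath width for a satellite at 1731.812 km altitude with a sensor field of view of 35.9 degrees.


FOV = 35.9 deg = 0.6265732 rad
swath = 2 * alt * tan(FOV/2) = 2 * 1731.812 * tan(0.3132866)
swath = 2 * 1731.812 * 0.3239552
swath = 1122.0589 km

1122.0589 km


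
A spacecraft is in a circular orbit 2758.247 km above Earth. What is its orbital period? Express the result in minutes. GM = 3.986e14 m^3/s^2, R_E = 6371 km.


r = 9129.2470 km = 9.129247e+06 m
T = 2*pi*sqrt(r^3/mu) = 2*pi*sqrt(7.6086021e+20 / 3.986e14)
T = 8680.8781 s = 144.6813 min

144.6813 minutes


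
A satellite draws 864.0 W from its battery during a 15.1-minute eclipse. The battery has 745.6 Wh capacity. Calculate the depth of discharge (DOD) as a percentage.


E_used = P * t / 60 = 864.0 * 15.1 / 60 = 217.4400 Wh
DOD = E_used / E_total * 100 = 217.4400 / 745.6 * 100
DOD = 29.1631 %

29.1631 %


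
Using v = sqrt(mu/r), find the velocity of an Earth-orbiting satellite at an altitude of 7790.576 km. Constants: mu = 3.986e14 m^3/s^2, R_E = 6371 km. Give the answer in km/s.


r = R_E + alt = 6371.0 + 7790.576 = 14161.5760 km = 1.4161576e+07 m
v = sqrt(mu/r) = sqrt(3.986e14 / 1.4161576e+07) = 5305.3355 m/s = 5.3053 km/s

5.3053 km/s


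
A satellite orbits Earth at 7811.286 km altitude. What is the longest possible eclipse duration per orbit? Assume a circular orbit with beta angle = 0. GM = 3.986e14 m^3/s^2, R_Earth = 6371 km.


r = 14182.2860 km
T = 280.1427 min
Eclipse fraction = arcsin(R_E/r)/pi = arcsin(6371.0000/14182.2860)/pi
= arcsin(0.4492224)/pi = 0.1482989
Eclipse duration = 0.1482989 * 280.1427 = 41.5449 min

41.5449 minutes


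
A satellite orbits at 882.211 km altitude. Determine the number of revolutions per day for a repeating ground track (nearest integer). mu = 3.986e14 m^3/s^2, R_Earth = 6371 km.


r = 7.253211e+06 m
T = 2*pi*sqrt(r^3/mu) = 6147.6154 s = 102.4603 min
revs/day = 1440 / 102.4603 = 14.0542
Rounded: 14 revolutions per day

14 revolutions per day


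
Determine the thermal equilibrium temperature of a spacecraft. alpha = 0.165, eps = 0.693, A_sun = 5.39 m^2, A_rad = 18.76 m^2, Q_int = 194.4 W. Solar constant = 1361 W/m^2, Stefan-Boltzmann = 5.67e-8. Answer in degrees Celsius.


Numerator = alpha*S*A_sun + Q_int = 0.165*1361*5.39 + 194.4 = 1404.8054 W
Denominator = eps*sigma*A_rad = 0.693*5.67e-8*18.76 = 7.3713856e-07 W/K^4
T^4 = 1.9057548e+09 K^4
T = 208.9377 K = -64.2123 C

-64.2123 degrees Celsius


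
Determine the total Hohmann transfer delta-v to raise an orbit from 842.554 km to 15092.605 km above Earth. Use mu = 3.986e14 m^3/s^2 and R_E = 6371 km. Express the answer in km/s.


r1 = 7213.5540 km = 7.213554e+06 m
r2 = 21463.6050 km = 2.1463605e+07 m
dv1 = sqrt(mu/r1)*(sqrt(2*r2/(r1+r2)) - 1) = 1661.2703 m/s
dv2 = sqrt(mu/r2)*(1 - sqrt(2*r1/(r1+r2))) = 1252.8030 m/s
total dv = |dv1| + |dv2| = 1661.2703 + 1252.8030 = 2914.0733 m/s = 2.9141 km/s

2.9141 km/s


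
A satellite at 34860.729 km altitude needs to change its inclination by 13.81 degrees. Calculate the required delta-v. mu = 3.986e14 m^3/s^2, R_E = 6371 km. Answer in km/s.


r = 41231.7290 km = 4.1231729e+07 m
V = sqrt(mu/r) = 3109.2302 m/s
di = 13.81 deg = 0.24103 rad
dV = 2*V*sin(di/2) = 2*3109.2302*sin(0.120515)
dV = 747.6049 m/s = 0.7476049 km/s

0.7476 km/s


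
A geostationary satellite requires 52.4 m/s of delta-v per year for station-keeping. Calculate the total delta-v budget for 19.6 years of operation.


dV = rate * years = 52.4 * 19.6
dV = 1027.0400 m/s

1027.0400 m/s


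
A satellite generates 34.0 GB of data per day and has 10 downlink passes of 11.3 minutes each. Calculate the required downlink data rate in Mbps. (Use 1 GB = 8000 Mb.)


total contact time = 10 * 11.3 * 60 = 6780.0000 s
data = 34.0 GB = 272000.0000 Mb
rate = 272000.0000 / 6780.0000 = 40.1180 Mbps

40.1180 Mbps


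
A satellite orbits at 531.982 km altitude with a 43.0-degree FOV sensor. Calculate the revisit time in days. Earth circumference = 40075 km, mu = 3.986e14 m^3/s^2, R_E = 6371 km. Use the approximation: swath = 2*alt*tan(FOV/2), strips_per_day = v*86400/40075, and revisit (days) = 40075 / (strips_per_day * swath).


swath = 2*531.982*tan(0.3752458) = 419.1066 km
v = sqrt(mu/r) = 7598.8921 m/s = 7.5989 km/s
strips/day = v*86400/40075 = 7.5989*86400/40075 = 16.3829
coverage/day = strips * swath = 16.3829 * 419.1066 = 6866.1763 km
revisit = 40075 / 6866.1763 = 5.8366 days

5.8366 days


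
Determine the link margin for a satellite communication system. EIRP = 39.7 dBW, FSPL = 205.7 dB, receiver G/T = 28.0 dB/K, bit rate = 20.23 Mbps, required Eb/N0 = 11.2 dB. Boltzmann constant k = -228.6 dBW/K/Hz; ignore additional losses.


C/N0 = EIRP - FSPL + G/T - k = 39.7 - 205.7 + 28.0 - (-228.6)
C/N0 = 90.6000 dB-Hz
R_b = 20.23 Mbps = 2.023e+07 bps -> 10*log10(R_b) = 73.0600 dB-Hz
Eb/N0 = C/N0 - 10*log10(R_b) = 90.6000 - 73.0600 = 17.5400 dB
Margin = Eb/N0 - Eb/N0_req = 17.5400 - 11.2 = 6.3400 dB (link closes)

6.3400 dB


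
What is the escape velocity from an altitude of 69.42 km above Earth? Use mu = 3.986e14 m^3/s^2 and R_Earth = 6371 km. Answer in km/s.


r = 6371.0 + 69.42 = 6440.4200 km = 6.44042e+06 m
v_esc = sqrt(2*mu/r) = sqrt(2*3.986e14 / 6.44042e+06)
v_esc = 11125.6796 m/s = 11.1257 km/s

11.1257 km/s


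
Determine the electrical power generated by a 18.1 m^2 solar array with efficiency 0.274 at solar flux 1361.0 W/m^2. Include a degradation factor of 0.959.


P = area * eta * S * degradation
P = 18.1 * 0.274 * 1361.0 * 0.959
P = 6473.0039 W

6473.0039 W


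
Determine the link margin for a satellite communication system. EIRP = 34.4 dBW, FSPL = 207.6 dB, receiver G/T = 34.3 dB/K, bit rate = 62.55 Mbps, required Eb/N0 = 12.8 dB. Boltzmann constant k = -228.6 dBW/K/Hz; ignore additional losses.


C/N0 = EIRP - FSPL + G/T - k = 34.4 - 207.6 + 34.3 - (-228.6)
C/N0 = 89.7000 dB-Hz
R_b = 62.55 Mbps = 6.255e+07 bps -> 10*log10(R_b) = 77.9623 dB-Hz
Eb/N0 = C/N0 - 10*log10(R_b) = 89.7000 - 77.9623 = 11.7377 dB
Margin = Eb/N0 - Eb/N0_req = 11.7377 - 12.8 = -1.0623 dB (negative margin: link does not close)

-1.0623 dB


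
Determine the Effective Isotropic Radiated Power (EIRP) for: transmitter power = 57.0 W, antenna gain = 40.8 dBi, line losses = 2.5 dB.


Pt = 57.0 W = 17.5587 dBW
EIRP = Pt_dBW + Gt - losses = 17.5587 + 40.8 - 2.5 = 55.8587 dBW

55.8587 dBW


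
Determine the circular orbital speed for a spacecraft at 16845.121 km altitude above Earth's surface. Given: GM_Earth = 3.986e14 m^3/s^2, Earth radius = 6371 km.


r = R_E + alt = 6371.0 + 16845.121 = 23216.1210 km = 2.3216121e+07 m
v = sqrt(mu/r) = sqrt(3.986e14 / 2.3216121e+07) = 4143.5618 m/s = 4.1436 km/s

4.1436 km/s


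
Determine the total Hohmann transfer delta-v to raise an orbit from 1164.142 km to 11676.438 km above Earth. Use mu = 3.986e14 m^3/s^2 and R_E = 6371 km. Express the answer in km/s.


r1 = 7535.1420 km = 7.535142e+06 m
r2 = 18047.4380 km = 1.8047438e+07 m
dv1 = sqrt(mu/r1)*(sqrt(2*r2/(r1+r2)) - 1) = 1366.0437 m/s
dv2 = sqrt(mu/r2)*(1 - sqrt(2*r1/(r1+r2))) = 1092.5725 m/s
total dv = |dv1| + |dv2| = 1366.0437 + 1092.5725 = 2458.6162 m/s = 2.4586 km/s

2.4586 km/s


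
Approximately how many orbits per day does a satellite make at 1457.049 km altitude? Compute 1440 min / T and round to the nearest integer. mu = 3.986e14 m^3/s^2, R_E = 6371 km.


r = 7.828049e+06 m
T = 2*pi*sqrt(r^3/mu) = 6892.7341 s = 114.8789 min
revs/day = 1440 / 114.8789 = 12.5349
Rounded: 13 revolutions per day

13 revolutions per day


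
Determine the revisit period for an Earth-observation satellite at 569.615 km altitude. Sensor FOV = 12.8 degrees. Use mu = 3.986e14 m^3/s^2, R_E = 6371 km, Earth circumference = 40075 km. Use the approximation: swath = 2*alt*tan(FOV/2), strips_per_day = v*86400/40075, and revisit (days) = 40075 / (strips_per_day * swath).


swath = 2*569.615*tan(0.1117011) = 127.7851 km
v = sqrt(mu/r) = 7578.2629 m/s = 7.5783 km/s
strips/day = v*86400/40075 = 7.5783*86400/40075 = 16.3384
coverage/day = strips * swath = 16.3384 * 127.7851 = 2087.8061 km
revisit = 40075 / 2087.8061 = 19.1948 days

19.1948 days


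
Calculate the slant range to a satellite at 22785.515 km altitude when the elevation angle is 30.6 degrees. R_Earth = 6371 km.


h = 22785.515 km, el = 30.6 deg
d = -R_E*sin(el) + sqrt((R_E*sin(el))^2 + 2*R_E*h + h^2)
d = -6371.0000*sin(0.5340708) + sqrt((6371.0000*0.5090414)^2 + 2*6371.0000*22785.515 + 22785.515^2)
d = 25393.0708 km

25393.0708 km


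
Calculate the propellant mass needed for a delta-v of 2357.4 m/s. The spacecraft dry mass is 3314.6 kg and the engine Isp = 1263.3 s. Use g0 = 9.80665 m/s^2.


ve = Isp * g0 = 1263.3 * 9.80665 = 12388.740945 m/s
mass ratio = exp(dv/ve) = exp(2357.4/12388.740945) = 1.20959511
m_prop = m_dry * (mr - 1) = 3314.6 * (1.20959511 - 1)
m_prop = 694.7239 kg

694.7239 kg


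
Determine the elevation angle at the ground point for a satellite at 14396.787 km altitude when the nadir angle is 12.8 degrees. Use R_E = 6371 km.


r = R_E + alt = 20767.7870 km
Law of sines in the satellite / Earth-center / ground-point triangle:
  sin(nadir)/R_E = sin(90 + el)/r  =>  cos(el) = (r/R_E)*sin(nadir)
cos(el) = (20767.7870 / 6371.0000) * sin(12.8 deg) = 0.7221899
el = arccos(0.7221899) = 43.7644 deg
(Earth-central angle = 90 - nadir - el = 33.4356 deg)

43.7644 degrees


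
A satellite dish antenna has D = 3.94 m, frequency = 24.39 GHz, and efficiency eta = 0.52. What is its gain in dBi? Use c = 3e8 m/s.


lambda = c/f = 3e8 / 2.439e+10 = 0.01230012 m
G = eta*(pi*D/lambda)^2 = 0.52*(pi*3.94/0.01230012)^2
G = 526594.8699 (linear)
G = 10*log10(526594.8699) = 57.2148 dBi

57.2148 dBi


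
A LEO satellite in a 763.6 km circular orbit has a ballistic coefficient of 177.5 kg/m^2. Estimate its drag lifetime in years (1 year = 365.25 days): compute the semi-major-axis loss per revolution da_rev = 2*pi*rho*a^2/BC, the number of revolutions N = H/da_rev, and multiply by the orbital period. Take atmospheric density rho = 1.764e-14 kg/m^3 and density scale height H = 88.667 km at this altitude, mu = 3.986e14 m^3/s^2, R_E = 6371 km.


a = R_E + alt = 7134.6000 km = 7.1346e+06 m
da_rev = 2*pi*rho*a^2/BC = 2*pi*1.764e-14*(7.1346e+06)^2/177.5 = 0.0317847903 m per revolution
N = H/da_rev = 88667.0000 m / 0.0317847903 m = 2.7896047e+06 revolutions
P = 2*pi*sqrt(a^3/mu) = 5997.4366 s
lifetime = N*P = 2.7896047e+06 * 5997.4366 = 1.6730477e+10 s = 193639.7828 days
years = 193639.7828 / 365.25 = 530.1568 years

530.1568 years


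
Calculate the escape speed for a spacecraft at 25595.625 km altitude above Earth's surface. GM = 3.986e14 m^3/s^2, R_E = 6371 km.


r = 6371.0 + 25595.625 = 31966.6250 km = 3.1966625e+07 m
v_esc = sqrt(2*mu/r) = sqrt(2*3.986e14 / 3.1966625e+07)
v_esc = 4993.8472 m/s = 4.9938 km/s

4.9938 km/s


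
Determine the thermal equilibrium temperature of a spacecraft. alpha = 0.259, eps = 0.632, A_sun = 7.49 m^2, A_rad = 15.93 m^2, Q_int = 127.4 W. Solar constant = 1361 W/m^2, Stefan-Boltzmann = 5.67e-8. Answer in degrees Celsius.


Numerator = alpha*S*A_sun + Q_int = 0.259*1361*7.49 + 127.4 = 2767.6175 W
Denominator = eps*sigma*A_rad = 0.632*5.67e-8*15.93 = 5.7084199e-07 W/K^4
T^4 = 4.8483075e+09 K^4
T = 263.8746 K = -9.2754 C

-9.2754 degrees Celsius


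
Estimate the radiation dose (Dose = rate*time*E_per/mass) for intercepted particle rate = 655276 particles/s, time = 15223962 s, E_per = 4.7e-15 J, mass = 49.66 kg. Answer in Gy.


Total energy deposited = rate * time * E_per
  = 655276 * 15223962 * 4.7e-15 = 0.04688672 J
Dose = E_total / mass = 0.04688672 / 49.66
Dose = 9.4415456e-04 Gy

9.4415e-04 Gy


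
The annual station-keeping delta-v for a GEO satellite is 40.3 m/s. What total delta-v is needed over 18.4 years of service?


dV = rate * years = 40.3 * 18.4
dV = 741.5200 m/s

741.5200 m/s


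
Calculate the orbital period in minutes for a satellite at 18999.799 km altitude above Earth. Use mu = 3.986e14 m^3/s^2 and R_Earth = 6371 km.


r = 25370.7990 km = 2.5370799e+07 m
T = 2*pi*sqrt(r^3/mu) = 2*pi*sqrt(1.6330611e+22 / 3.986e14)
T = 40217.2562 s = 670.2876 min

670.2876 minutes


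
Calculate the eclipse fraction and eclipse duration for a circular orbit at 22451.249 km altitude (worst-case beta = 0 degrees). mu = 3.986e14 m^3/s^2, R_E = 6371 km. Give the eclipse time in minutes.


r = 28822.2490 km
T = 811.6182 min
Eclipse fraction = arcsin(R_E/r)/pi = arcsin(6371.0000/28822.2490)/pi
= arcsin(0.2210445)/pi = 0.07094661
Eclipse duration = 0.07094661 * 811.6182 = 57.5816 min

57.5816 minutes


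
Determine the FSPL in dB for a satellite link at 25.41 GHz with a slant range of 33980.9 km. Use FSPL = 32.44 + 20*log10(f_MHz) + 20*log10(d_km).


f = 25.41 GHz = 25410.0000 MHz
d = 33980.9 km
FSPL = 32.44 + 20*log10(25410.0000) + 20*log10(33980.9)
FSPL = 32.44 + 88.1001 + 90.6247
FSPL = 211.1648 dB

211.1648 dB


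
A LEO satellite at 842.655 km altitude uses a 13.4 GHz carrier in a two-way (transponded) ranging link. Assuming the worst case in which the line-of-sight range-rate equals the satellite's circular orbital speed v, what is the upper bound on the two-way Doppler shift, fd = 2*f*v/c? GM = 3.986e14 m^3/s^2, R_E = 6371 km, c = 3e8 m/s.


r = 7.213655e+06 m
v = sqrt(mu/r) = 7433.4592 m/s (worst-case radial velocity)
f = 13.4 GHz = 1.34e+10 Hz
fd = 2*f*v/c = 2*1.34e+10*7433.4592/3.0e+08
fd = 664055.6903 Hz

664055.6903 Hz


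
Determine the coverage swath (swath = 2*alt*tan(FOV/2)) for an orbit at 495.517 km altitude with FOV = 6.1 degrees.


FOV = 6.1 deg = 0.1064651 rad
swath = 2 * alt * tan(FOV/2) = 2 * 495.517 * tan(0.05323254)
swath = 2 * 495.517 * 0.05328288
swath = 52.8051 km

52.8051 km


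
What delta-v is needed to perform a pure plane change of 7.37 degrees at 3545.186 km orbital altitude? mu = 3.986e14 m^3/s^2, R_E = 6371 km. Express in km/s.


r = 9916.1860 km = 9.916186e+06 m
V = sqrt(mu/r) = 6340.1030 m/s
di = 7.37 deg = 0.1286308 rad
dV = 2*V*sin(di/2) = 2*6340.1030*sin(0.06431538)
dV = 814.9702 m/s = 0.8149702 km/s

0.8150 km/s


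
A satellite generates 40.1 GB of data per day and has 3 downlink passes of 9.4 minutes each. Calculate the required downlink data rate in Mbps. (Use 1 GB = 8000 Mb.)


total contact time = 3 * 9.4 * 60 = 1692.0000 s
data = 40.1 GB = 320800.0000 Mb
rate = 320800.0000 / 1692.0000 = 189.5981 Mbps

189.5981 Mbps


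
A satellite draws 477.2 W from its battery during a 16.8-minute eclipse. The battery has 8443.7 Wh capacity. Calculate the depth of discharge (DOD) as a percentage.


E_used = P * t / 60 = 477.2 * 16.8 / 60 = 133.6160 Wh
DOD = E_used / E_total * 100 = 133.6160 / 8443.7 * 100
DOD = 1.5824 %

1.5824 %


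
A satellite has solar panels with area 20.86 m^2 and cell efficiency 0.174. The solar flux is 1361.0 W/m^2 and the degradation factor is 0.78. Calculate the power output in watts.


P = area * eta * S * degradation
P = 20.86 * 0.174 * 1361.0 * 0.78
P = 3853.1532 W

3853.1532 W


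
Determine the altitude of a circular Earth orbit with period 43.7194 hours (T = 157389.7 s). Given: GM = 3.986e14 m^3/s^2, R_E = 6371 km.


T = 157389.7 s
r = (mu*T^2/(4*pi^2))^(1/3) = (3.986e14 * 157389.7^2 / (4*pi^2))^(1/3)
r = 6.3005248e+07 m = 63005.2478 km
alt = r - R_E = 63005.2478 - 6371 = 56634.2478 km

56634.2478 km


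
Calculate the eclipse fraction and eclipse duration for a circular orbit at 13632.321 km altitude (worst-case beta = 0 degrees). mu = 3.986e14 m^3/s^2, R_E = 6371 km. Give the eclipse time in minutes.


r = 20003.3210 km
T = 469.2596 min
Eclipse fraction = arcsin(R_E/r)/pi = arcsin(6371.0000/20003.3210)/pi
= arcsin(0.3184971)/pi = 0.1031781
Eclipse duration = 0.1031781 * 469.2596 = 48.4173 min

48.4173 minutes


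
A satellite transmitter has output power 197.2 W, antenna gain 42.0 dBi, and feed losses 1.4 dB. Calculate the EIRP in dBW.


Pt = 197.2 W = 22.9491 dBW
EIRP = Pt_dBW + Gt - losses = 22.9491 + 42.0 - 1.4 = 63.5491 dBW

63.5491 dBW


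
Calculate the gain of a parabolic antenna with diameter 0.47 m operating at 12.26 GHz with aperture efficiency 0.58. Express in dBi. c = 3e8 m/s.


lambda = c/f = 3e8 / 1.226e+10 = 0.02446982 m
G = eta*(pi*D/lambda)^2 = 0.58*(pi*0.47/0.02446982)^2
G = 2111.8443 (linear)
G = 10*log10(2111.8443) = 33.2466 dBi

33.2466 dBi


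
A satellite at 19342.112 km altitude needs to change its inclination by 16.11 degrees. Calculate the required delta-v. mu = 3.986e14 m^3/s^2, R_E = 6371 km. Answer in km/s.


r = 25713.1120 km = 2.5713112e+07 m
V = sqrt(mu/r) = 3937.2349 m/s
di = 16.11 deg = 0.2811725 rad
dV = 2*V*sin(di/2) = 2*3937.2349*sin(0.1405863)
dV = 1103.3993 m/s = 1.1034 km/s

1.1034 km/s


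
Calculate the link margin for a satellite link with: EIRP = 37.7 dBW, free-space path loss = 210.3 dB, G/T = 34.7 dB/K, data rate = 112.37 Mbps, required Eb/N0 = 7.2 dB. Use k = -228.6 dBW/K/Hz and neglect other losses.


C/N0 = EIRP - FSPL + G/T - k = 37.7 - 210.3 + 34.7 - (-228.6)
C/N0 = 90.7000 dB-Hz
R_b = 112.37 Mbps = 1.1237e+08 bps -> 10*log10(R_b) = 80.5065 dB-Hz
Eb/N0 = C/N0 - 10*log10(R_b) = 90.7000 - 80.5065 = 10.1935 dB
Margin = Eb/N0 - Eb/N0_req = 10.1935 - 7.2 = 2.9935 dB (link closes)

2.9935 dB


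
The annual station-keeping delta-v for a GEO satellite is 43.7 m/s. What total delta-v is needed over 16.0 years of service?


dV = rate * years = 43.7 * 16.0
dV = 699.2000 m/s

699.2000 m/s


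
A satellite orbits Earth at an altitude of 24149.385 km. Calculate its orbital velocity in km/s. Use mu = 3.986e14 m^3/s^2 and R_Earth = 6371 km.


r = R_E + alt = 6371.0 + 24149.385 = 30520.3850 km = 3.0520385e+07 m
v = sqrt(mu/r) = sqrt(3.986e14 / 3.0520385e+07) = 3613.8793 m/s = 3.6139 km/s

3.6139 km/s


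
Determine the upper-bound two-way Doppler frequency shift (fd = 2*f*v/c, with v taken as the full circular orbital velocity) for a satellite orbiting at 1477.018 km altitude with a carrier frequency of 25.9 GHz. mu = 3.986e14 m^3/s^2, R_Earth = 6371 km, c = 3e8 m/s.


r = 7.848018e+06 m
v = sqrt(mu/r) = 7126.7029 m/s (worst-case radial velocity)
f = 25.9 GHz = 2.59e+10 Hz
fd = 2*f*v/c = 2*2.59e+10*7126.7029/3.0e+08
fd = 1.230544e+06 Hz

1.2305e+06 Hz


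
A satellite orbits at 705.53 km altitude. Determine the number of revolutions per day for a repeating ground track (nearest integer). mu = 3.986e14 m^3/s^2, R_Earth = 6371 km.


r = 7.07653e+06 m
T = 2*pi*sqrt(r^3/mu) = 5924.3642 s = 98.7394 min
revs/day = 1440 / 98.7394 = 14.5838
Rounded: 15 revolutions per day

15 revolutions per day


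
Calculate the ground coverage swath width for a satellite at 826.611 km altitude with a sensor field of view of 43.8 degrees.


FOV = 43.8 deg = 0.7644542 rad
swath = 2 * alt * tan(FOV/2) = 2 * 826.611 * tan(0.3822271)
swath = 2 * 826.611 * 0.4019974
swath = 664.5910 km

664.5910 km


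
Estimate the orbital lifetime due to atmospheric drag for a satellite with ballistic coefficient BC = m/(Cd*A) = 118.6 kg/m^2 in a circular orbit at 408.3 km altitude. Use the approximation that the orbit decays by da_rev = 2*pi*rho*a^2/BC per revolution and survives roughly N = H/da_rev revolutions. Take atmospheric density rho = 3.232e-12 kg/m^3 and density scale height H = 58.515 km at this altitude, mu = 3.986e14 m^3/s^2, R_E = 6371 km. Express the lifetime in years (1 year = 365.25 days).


a = R_E + alt = 6779.3000 km = 6.7793e+06 m
da_rev = 2*pi*rho*a^2/BC = 2*pi*3.232e-12*(6.7793e+06)^2/118.6 = 7.869302 m per revolution
N = H/da_rev = 58515.0000 m / 7.869302 m = 7435.8560 revolutions
P = 2*pi*sqrt(a^3/mu) = 5555.0568 s
lifetime = N*P = 7435.8560 * 5555.0568 = 4.1306602e+07 s = 478.0857 days
years = 478.0857 / 365.25 = 1.3089 years

1.3089 years


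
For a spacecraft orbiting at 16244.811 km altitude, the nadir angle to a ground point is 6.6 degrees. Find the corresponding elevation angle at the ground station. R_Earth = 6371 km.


r = R_E + alt = 22615.8110 km
Law of sines in the satellite / Earth-center / ground-point triangle:
  sin(nadir)/R_E = sin(90 + el)/r  =>  cos(el) = (r/R_E)*sin(nadir)
cos(el) = (22615.8110 / 6371.0000) * sin(6.6 deg) = 0.4080045
el = arccos(0.4080045) = 65.9205 deg
(Earth-central angle = 90 - nadir - el = 17.4795 deg)

65.9205 degrees


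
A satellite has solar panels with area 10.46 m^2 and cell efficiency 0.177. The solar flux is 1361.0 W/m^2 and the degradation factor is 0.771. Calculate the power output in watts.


P = area * eta * S * degradation
P = 10.46 * 0.177 * 1361.0 * 0.771
P = 1942.7524 W

1942.7524 W


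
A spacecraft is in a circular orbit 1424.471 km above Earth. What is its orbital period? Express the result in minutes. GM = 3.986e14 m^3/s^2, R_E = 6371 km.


r = 7795.4710 km = 7.795471e+06 m
T = 2*pi*sqrt(r^3/mu) = 2*pi*sqrt(4.7372585e+20 / 3.986e14)
T = 6849.7506 s = 114.1625 min

114.1625 minutes


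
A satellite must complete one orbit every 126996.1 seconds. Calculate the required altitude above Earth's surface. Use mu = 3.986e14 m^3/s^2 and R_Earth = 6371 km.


T = 126996.1 s
r = (mu*T^2/(4*pi^2))^(1/3) = (3.986e14 * 126996.1^2 / (4*pi^2))^(1/3)
r = 5.460756e+07 m = 54607.5605 km
alt = r - R_E = 54607.5605 - 6371 = 48236.5605 km

48236.5605 km


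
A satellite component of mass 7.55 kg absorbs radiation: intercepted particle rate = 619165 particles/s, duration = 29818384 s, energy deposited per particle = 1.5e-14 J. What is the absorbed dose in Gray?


Total energy deposited = rate * time * E_per
  = 619165 * 29818384 * 1.5e-14 = 0.2769375 J
Dose = E_total / mass = 0.2769375 / 7.55
Dose = 0.03668046 Gy

0.0367 Gy


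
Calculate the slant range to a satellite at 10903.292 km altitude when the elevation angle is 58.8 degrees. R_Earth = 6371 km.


h = 10903.292 km, el = 58.8 deg
d = -R_E*sin(el) + sqrt((R_E*sin(el))^2 + 2*R_E*h + h^2)
d = -6371.0000*sin(1.0263) + sqrt((6371.0000*0.8553643)^2 + 2*6371.0000*10903.292 + 10903.292^2)
d = 11506.5603 km

11506.5603 km


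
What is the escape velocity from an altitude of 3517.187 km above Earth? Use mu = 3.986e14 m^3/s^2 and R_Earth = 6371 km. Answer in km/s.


r = 6371.0 + 3517.187 = 9888.1870 km = 9.888187e+06 m
v_esc = sqrt(2*mu/r) = sqrt(2*3.986e14 / 9.888187e+06)
v_esc = 8978.9450 m/s = 8.9789 km/s

8.9789 km/s


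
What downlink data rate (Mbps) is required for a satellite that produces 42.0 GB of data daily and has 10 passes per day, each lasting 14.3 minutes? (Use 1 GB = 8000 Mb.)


total contact time = 10 * 14.3 * 60 = 8580.0000 s
data = 42.0 GB = 336000.0000 Mb
rate = 336000.0000 / 8580.0000 = 39.1608 Mbps

39.1608 Mbps


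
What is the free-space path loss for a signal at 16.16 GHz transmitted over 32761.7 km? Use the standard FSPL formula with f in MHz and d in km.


f = 16.16 GHz = 16160.0000 MHz
d = 32761.7 km
FSPL = 32.44 + 20*log10(16160.0000) + 20*log10(32761.7)
FSPL = 32.44 + 84.1688 + 90.3073
FSPL = 206.9162 dB

206.9162 dB
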